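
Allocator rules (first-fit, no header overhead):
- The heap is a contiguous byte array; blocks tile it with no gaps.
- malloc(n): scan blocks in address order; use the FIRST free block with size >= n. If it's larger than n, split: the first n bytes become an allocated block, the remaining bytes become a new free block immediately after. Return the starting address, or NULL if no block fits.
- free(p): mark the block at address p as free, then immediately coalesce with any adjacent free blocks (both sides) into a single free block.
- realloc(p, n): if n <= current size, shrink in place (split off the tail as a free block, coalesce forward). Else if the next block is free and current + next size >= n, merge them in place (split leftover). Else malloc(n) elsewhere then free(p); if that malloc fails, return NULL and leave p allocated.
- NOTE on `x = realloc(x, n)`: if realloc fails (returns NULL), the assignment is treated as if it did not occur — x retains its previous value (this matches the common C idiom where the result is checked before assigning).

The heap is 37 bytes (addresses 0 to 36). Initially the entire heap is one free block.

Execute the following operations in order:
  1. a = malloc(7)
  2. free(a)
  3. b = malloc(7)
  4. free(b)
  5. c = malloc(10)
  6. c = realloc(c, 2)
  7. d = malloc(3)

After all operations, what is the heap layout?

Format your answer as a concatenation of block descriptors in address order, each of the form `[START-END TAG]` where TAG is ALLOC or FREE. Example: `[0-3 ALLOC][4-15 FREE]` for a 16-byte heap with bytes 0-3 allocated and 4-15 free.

Answer: [0-1 ALLOC][2-4 ALLOC][5-36 FREE]

Derivation:
Op 1: a = malloc(7) -> a = 0; heap: [0-6 ALLOC][7-36 FREE]
Op 2: free(a) -> (freed a); heap: [0-36 FREE]
Op 3: b = malloc(7) -> b = 0; heap: [0-6 ALLOC][7-36 FREE]
Op 4: free(b) -> (freed b); heap: [0-36 FREE]
Op 5: c = malloc(10) -> c = 0; heap: [0-9 ALLOC][10-36 FREE]
Op 6: c = realloc(c, 2) -> c = 0; heap: [0-1 ALLOC][2-36 FREE]
Op 7: d = malloc(3) -> d = 2; heap: [0-1 ALLOC][2-4 ALLOC][5-36 FREE]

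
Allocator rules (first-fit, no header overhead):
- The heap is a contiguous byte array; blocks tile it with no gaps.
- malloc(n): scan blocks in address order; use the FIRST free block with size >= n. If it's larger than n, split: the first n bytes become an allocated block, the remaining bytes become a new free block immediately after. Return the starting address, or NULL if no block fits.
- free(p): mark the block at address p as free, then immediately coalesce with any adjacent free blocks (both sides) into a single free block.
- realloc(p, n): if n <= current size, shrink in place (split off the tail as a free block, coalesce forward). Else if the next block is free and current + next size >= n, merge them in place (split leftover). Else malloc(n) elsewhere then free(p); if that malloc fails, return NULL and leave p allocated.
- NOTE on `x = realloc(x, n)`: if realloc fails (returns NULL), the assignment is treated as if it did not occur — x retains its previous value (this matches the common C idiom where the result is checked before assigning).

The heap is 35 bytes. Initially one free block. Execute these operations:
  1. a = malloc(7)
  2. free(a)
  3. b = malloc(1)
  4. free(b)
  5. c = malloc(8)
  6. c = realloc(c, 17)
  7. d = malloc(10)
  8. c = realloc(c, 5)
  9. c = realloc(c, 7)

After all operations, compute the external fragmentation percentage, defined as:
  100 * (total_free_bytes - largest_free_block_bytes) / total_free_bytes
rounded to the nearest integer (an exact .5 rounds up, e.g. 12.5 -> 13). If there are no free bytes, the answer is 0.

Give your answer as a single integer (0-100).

Answer: 44

Derivation:
Op 1: a = malloc(7) -> a = 0; heap: [0-6 ALLOC][7-34 FREE]
Op 2: free(a) -> (freed a); heap: [0-34 FREE]
Op 3: b = malloc(1) -> b = 0; heap: [0-0 ALLOC][1-34 FREE]
Op 4: free(b) -> (freed b); heap: [0-34 FREE]
Op 5: c = malloc(8) -> c = 0; heap: [0-7 ALLOC][8-34 FREE]
Op 6: c = realloc(c, 17) -> c = 0; heap: [0-16 ALLOC][17-34 FREE]
Op 7: d = malloc(10) -> d = 17; heap: [0-16 ALLOC][17-26 ALLOC][27-34 FREE]
Op 8: c = realloc(c, 5) -> c = 0; heap: [0-4 ALLOC][5-16 FREE][17-26 ALLOC][27-34 FREE]
Op 9: c = realloc(c, 7) -> c = 0; heap: [0-6 ALLOC][7-16 FREE][17-26 ALLOC][27-34 FREE]
Free blocks: [10 8] total_free=18 largest=10 -> 100*(18-10)/18 = 800/18 ≈ 44.444 -> rounds to 44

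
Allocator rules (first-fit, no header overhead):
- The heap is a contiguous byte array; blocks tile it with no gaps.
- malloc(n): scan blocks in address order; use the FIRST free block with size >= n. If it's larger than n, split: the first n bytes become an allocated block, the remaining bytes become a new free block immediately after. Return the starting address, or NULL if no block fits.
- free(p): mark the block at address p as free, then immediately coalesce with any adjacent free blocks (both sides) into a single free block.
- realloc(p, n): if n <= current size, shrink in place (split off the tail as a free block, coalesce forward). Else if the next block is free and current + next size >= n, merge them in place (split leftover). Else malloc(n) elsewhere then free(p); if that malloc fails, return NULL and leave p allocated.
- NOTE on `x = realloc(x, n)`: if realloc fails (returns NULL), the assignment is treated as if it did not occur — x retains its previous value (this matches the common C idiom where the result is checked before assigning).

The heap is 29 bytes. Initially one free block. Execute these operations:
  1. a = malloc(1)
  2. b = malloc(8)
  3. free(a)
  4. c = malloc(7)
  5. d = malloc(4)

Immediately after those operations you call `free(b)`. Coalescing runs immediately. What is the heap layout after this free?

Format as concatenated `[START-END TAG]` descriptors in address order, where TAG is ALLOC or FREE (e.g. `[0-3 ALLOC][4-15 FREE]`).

Op 1: a = malloc(1) -> a = 0; heap: [0-0 ALLOC][1-28 FREE]
Op 2: b = malloc(8) -> b = 1; heap: [0-0 ALLOC][1-8 ALLOC][9-28 FREE]
Op 3: free(a) -> (freed a); heap: [0-0 FREE][1-8 ALLOC][9-28 FREE]
Op 4: c = malloc(7) -> c = 9; heap: [0-0 FREE][1-8 ALLOC][9-15 ALLOC][16-28 FREE]
Op 5: d = malloc(4) -> d = 16; heap: [0-0 FREE][1-8 ALLOC][9-15 ALLOC][16-19 ALLOC][20-28 FREE]
free(b): b = 1 -> block [1-8 ALLOC]; mark free, coalesce with adjacent free neighbors -> [0-8 FREE][9-15 ALLOC][16-19 ALLOC][20-28 FREE]

Answer: [0-8 FREE][9-15 ALLOC][16-19 ALLOC][20-28 FREE]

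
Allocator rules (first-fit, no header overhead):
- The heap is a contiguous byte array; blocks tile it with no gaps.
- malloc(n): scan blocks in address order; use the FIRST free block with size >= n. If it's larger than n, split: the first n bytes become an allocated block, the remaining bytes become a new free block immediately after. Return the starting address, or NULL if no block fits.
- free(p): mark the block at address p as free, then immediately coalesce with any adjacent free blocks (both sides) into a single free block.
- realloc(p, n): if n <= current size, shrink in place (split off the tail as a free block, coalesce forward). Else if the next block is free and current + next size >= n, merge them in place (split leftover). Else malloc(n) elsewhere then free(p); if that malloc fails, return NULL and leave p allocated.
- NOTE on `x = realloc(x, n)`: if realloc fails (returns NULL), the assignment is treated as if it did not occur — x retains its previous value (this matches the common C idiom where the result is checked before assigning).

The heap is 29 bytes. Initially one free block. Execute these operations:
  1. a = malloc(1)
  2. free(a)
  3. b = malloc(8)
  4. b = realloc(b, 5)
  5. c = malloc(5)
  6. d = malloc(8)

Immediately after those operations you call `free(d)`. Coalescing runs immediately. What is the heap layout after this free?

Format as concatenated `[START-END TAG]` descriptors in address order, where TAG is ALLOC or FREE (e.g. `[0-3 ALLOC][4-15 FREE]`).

Answer: [0-4 ALLOC][5-9 ALLOC][10-28 FREE]

Derivation:
Op 1: a = malloc(1) -> a = 0; heap: [0-0 ALLOC][1-28 FREE]
Op 2: free(a) -> (freed a); heap: [0-28 FREE]
Op 3: b = malloc(8) -> b = 0; heap: [0-7 ALLOC][8-28 FREE]
Op 4: b = realloc(b, 5) -> b = 0; heap: [0-4 ALLOC][5-28 FREE]
Op 5: c = malloc(5) -> c = 5; heap: [0-4 ALLOC][5-9 ALLOC][10-28 FREE]
Op 6: d = malloc(8) -> d = 10; heap: [0-4 ALLOC][5-9 ALLOC][10-17 ALLOC][18-28 FREE]
free(d): d = 10 -> block [10-17 ALLOC]; mark free, coalesce with adjacent free neighbors -> [0-4 ALLOC][5-9 ALLOC][10-28 FREE]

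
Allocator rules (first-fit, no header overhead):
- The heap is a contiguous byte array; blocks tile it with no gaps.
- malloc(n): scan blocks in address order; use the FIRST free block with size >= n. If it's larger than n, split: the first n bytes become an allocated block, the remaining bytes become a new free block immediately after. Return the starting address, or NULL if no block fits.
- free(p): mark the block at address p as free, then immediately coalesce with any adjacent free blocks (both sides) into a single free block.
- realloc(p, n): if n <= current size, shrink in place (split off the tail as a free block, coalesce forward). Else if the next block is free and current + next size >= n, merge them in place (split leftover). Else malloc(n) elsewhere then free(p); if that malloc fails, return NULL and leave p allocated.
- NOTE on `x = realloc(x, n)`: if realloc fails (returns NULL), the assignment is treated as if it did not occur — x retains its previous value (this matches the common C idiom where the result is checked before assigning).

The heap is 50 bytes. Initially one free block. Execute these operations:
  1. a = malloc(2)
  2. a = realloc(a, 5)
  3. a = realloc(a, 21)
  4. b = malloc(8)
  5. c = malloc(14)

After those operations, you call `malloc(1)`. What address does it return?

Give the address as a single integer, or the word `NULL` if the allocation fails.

Op 1: a = malloc(2) -> a = 0; heap: [0-1 ALLOC][2-49 FREE]
Op 2: a = realloc(a, 5) -> a = 0; heap: [0-4 ALLOC][5-49 FREE]
Op 3: a = realloc(a, 21) -> a = 0; heap: [0-20 ALLOC][21-49 FREE]
Op 4: b = malloc(8) -> b = 21; heap: [0-20 ALLOC][21-28 ALLOC][29-49 FREE]
Op 5: c = malloc(14) -> c = 29; heap: [0-20 ALLOC][21-28 ALLOC][29-42 ALLOC][43-49 FREE]
malloc(1): first-fit scan over [0-20 ALLOC][21-28 ALLOC][29-42 ALLOC][43-49 FREE] -> 43

Answer: 43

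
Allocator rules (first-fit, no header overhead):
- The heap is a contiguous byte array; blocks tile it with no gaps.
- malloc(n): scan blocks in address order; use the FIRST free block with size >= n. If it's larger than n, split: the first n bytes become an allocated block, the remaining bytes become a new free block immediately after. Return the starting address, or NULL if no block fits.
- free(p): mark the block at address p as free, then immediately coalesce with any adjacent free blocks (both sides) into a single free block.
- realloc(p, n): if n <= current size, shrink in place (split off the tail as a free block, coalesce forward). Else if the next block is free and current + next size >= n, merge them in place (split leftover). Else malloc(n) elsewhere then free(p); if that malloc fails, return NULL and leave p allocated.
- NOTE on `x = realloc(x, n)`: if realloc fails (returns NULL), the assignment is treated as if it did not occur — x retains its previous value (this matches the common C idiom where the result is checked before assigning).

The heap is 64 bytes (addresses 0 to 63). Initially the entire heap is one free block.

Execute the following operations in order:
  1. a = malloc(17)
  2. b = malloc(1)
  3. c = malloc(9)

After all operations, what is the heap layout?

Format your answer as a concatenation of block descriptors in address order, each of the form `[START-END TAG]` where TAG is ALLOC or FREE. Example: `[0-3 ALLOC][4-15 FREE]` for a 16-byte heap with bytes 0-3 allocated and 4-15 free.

Answer: [0-16 ALLOC][17-17 ALLOC][18-26 ALLOC][27-63 FREE]

Derivation:
Op 1: a = malloc(17) -> a = 0; heap: [0-16 ALLOC][17-63 FREE]
Op 2: b = malloc(1) -> b = 17; heap: [0-16 ALLOC][17-17 ALLOC][18-63 FREE]
Op 3: c = malloc(9) -> c = 18; heap: [0-16 ALLOC][17-17 ALLOC][18-26 ALLOC][27-63 FREE]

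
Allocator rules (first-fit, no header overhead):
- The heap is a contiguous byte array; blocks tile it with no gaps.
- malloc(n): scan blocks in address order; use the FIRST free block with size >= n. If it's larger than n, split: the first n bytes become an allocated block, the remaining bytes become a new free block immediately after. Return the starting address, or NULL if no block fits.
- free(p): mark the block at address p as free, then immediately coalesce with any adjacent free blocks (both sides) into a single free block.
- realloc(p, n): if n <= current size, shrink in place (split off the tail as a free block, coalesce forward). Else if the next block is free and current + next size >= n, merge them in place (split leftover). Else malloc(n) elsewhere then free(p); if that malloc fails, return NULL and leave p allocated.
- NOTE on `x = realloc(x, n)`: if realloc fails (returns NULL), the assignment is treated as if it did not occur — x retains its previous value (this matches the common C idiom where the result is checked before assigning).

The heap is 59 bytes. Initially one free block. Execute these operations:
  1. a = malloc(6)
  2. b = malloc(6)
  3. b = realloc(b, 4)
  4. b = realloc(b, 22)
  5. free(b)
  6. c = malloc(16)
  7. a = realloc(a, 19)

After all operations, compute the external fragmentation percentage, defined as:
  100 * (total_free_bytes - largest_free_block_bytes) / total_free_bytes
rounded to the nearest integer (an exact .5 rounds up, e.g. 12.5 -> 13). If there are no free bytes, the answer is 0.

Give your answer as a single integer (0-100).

Answer: 25

Derivation:
Op 1: a = malloc(6) -> a = 0; heap: [0-5 ALLOC][6-58 FREE]
Op 2: b = malloc(6) -> b = 6; heap: [0-5 ALLOC][6-11 ALLOC][12-58 FREE]
Op 3: b = realloc(b, 4) -> b = 6; heap: [0-5 ALLOC][6-9 ALLOC][10-58 FREE]
Op 4: b = realloc(b, 22) -> b = 6; heap: [0-5 ALLOC][6-27 ALLOC][28-58 FREE]
Op 5: free(b) -> (freed b); heap: [0-5 ALLOC][6-58 FREE]
Op 6: c = malloc(16) -> c = 6; heap: [0-5 ALLOC][6-21 ALLOC][22-58 FREE]
Op 7: a = realloc(a, 19) -> a = 22; heap: [0-5 FREE][6-21 ALLOC][22-40 ALLOC][41-58 FREE]
Free blocks: [6 18] total_free=24 largest=18 -> 100*(24-18)/24 = 600/24 = 25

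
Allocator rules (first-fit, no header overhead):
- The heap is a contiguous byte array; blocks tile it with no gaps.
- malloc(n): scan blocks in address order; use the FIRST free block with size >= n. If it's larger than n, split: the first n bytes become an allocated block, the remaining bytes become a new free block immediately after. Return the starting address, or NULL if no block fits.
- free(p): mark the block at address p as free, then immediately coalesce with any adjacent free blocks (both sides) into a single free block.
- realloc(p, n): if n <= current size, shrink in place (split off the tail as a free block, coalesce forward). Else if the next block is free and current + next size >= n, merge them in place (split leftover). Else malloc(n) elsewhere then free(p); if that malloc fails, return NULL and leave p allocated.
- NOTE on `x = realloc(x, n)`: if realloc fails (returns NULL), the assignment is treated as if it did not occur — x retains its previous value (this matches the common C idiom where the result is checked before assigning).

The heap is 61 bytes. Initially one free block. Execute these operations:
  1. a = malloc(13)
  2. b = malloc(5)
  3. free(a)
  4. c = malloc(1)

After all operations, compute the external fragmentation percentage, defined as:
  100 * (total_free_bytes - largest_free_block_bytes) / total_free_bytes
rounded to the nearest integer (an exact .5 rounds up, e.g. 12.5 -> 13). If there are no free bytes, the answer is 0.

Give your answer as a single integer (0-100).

Answer: 22

Derivation:
Op 1: a = malloc(13) -> a = 0; heap: [0-12 ALLOC][13-60 FREE]
Op 2: b = malloc(5) -> b = 13; heap: [0-12 ALLOC][13-17 ALLOC][18-60 FREE]
Op 3: free(a) -> (freed a); heap: [0-12 FREE][13-17 ALLOC][18-60 FREE]
Op 4: c = malloc(1) -> c = 0; heap: [0-0 ALLOC][1-12 FREE][13-17 ALLOC][18-60 FREE]
Free blocks: [12 43] total_free=55 largest=43 -> 100*(55-43)/55 = 1200/55 ≈ 21.818 -> rounds to 22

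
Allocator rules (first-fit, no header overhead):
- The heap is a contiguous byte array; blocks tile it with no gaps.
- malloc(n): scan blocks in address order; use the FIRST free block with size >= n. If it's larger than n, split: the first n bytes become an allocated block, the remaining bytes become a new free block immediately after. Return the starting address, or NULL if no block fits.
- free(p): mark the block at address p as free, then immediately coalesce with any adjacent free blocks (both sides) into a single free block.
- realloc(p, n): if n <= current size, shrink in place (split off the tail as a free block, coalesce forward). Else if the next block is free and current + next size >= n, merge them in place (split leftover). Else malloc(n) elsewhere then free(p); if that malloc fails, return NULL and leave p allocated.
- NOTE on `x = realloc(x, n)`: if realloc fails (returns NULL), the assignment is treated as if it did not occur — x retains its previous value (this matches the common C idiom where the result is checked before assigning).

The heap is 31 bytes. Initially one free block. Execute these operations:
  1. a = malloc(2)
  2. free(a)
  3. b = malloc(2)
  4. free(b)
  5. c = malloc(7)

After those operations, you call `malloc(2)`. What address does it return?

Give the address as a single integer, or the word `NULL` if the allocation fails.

Op 1: a = malloc(2) -> a = 0; heap: [0-1 ALLOC][2-30 FREE]
Op 2: free(a) -> (freed a); heap: [0-30 FREE]
Op 3: b = malloc(2) -> b = 0; heap: [0-1 ALLOC][2-30 FREE]
Op 4: free(b) -> (freed b); heap: [0-30 FREE]
Op 5: c = malloc(7) -> c = 0; heap: [0-6 ALLOC][7-30 FREE]
malloc(2): first-fit scan over [0-6 ALLOC][7-30 FREE] -> 7

Answer: 7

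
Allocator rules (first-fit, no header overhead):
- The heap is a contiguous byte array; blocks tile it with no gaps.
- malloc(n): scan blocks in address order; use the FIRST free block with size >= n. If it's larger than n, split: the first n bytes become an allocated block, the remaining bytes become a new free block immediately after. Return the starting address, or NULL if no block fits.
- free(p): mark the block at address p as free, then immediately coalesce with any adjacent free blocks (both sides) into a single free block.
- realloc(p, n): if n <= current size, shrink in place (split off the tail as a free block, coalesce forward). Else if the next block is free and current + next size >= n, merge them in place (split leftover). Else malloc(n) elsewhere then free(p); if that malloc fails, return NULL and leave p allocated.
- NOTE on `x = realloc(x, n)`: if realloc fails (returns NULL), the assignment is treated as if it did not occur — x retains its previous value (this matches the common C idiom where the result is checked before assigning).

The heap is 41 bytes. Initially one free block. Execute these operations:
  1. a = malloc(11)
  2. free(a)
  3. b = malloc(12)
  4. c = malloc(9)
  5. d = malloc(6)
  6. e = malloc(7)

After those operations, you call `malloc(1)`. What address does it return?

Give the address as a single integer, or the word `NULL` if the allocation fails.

Answer: 34

Derivation:
Op 1: a = malloc(11) -> a = 0; heap: [0-10 ALLOC][11-40 FREE]
Op 2: free(a) -> (freed a); heap: [0-40 FREE]
Op 3: b = malloc(12) -> b = 0; heap: [0-11 ALLOC][12-40 FREE]
Op 4: c = malloc(9) -> c = 12; heap: [0-11 ALLOC][12-20 ALLOC][21-40 FREE]
Op 5: d = malloc(6) -> d = 21; heap: [0-11 ALLOC][12-20 ALLOC][21-26 ALLOC][27-40 FREE]
Op 6: e = malloc(7) -> e = 27; heap: [0-11 ALLOC][12-20 ALLOC][21-26 ALLOC][27-33 ALLOC][34-40 FREE]
malloc(1): first-fit scan over [0-11 ALLOC][12-20 ALLOC][21-26 ALLOC][27-33 ALLOC][34-40 FREE] -> 34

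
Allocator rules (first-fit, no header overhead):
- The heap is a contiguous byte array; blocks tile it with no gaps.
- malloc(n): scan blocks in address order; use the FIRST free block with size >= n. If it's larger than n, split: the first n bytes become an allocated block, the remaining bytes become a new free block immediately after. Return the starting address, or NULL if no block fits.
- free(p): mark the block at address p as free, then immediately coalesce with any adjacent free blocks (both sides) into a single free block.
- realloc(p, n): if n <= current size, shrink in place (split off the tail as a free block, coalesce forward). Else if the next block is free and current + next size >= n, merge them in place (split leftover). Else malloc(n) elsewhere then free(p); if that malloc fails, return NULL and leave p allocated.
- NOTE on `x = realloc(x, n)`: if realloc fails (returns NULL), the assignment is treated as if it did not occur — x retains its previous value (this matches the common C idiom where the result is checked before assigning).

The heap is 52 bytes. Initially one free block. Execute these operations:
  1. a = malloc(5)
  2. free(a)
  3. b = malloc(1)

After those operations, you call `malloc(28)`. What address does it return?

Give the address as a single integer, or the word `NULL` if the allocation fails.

Op 1: a = malloc(5) -> a = 0; heap: [0-4 ALLOC][5-51 FREE]
Op 2: free(a) -> (freed a); heap: [0-51 FREE]
Op 3: b = malloc(1) -> b = 0; heap: [0-0 ALLOC][1-51 FREE]
malloc(28): first-fit scan over [0-0 ALLOC][1-51 FREE] -> 1

Answer: 1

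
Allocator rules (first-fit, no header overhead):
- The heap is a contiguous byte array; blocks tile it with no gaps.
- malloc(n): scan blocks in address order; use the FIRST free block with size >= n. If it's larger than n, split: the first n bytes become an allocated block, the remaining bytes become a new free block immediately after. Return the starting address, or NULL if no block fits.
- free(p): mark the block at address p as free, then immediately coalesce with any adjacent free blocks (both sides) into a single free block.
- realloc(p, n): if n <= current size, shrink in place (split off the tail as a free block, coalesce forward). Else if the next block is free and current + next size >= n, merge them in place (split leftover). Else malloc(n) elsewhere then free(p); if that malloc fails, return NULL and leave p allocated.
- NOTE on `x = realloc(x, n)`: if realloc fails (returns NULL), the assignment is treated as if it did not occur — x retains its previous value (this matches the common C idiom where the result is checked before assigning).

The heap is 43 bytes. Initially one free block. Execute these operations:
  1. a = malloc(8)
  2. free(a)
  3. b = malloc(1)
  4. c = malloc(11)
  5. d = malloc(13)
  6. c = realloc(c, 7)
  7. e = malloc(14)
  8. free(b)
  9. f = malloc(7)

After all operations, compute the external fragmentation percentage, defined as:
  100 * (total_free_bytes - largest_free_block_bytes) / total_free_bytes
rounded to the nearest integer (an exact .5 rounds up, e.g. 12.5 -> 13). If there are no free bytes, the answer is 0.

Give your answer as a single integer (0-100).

Op 1: a = malloc(8) -> a = 0; heap: [0-7 ALLOC][8-42 FREE]
Op 2: free(a) -> (freed a); heap: [0-42 FREE]
Op 3: b = malloc(1) -> b = 0; heap: [0-0 ALLOC][1-42 FREE]
Op 4: c = malloc(11) -> c = 1; heap: [0-0 ALLOC][1-11 ALLOC][12-42 FREE]
Op 5: d = malloc(13) -> d = 12; heap: [0-0 ALLOC][1-11 ALLOC][12-24 ALLOC][25-42 FREE]
Op 6: c = realloc(c, 7) -> c = 1; heap: [0-0 ALLOC][1-7 ALLOC][8-11 FREE][12-24 ALLOC][25-42 FREE]
Op 7: e = malloc(14) -> e = 25; heap: [0-0 ALLOC][1-7 ALLOC][8-11 FREE][12-24 ALLOC][25-38 ALLOC][39-42 FREE]
Op 8: free(b) -> (freed b); heap: [0-0 FREE][1-7 ALLOC][8-11 FREE][12-24 ALLOC][25-38 ALLOC][39-42 FREE]
Op 9: f = malloc(7) -> f = NULL; heap: [0-0 FREE][1-7 ALLOC][8-11 FREE][12-24 ALLOC][25-38 ALLOC][39-42 FREE]
Free blocks: [1 4 4] total_free=9 largest=4 -> 100*(9-4)/9 = 500/9 ≈ 55.556 -> rounds to 56

Answer: 56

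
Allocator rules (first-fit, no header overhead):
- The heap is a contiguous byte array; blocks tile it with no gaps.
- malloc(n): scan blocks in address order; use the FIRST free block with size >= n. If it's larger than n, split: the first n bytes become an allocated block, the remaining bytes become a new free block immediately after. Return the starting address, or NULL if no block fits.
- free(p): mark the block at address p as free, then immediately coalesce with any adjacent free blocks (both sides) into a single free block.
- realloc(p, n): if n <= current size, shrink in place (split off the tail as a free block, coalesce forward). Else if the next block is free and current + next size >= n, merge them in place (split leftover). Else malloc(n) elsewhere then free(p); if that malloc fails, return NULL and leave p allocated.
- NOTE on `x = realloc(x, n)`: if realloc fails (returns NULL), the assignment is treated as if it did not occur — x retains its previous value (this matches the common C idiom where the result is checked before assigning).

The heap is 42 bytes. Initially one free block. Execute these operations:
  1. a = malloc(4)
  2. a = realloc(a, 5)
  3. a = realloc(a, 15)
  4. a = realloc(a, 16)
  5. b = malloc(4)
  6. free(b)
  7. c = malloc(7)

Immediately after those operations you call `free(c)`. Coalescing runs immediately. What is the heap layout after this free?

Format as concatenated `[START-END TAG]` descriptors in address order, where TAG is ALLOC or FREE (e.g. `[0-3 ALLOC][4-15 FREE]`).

Answer: [0-15 ALLOC][16-41 FREE]

Derivation:
Op 1: a = malloc(4) -> a = 0; heap: [0-3 ALLOC][4-41 FREE]
Op 2: a = realloc(a, 5) -> a = 0; heap: [0-4 ALLOC][5-41 FREE]
Op 3: a = realloc(a, 15) -> a = 0; heap: [0-14 ALLOC][15-41 FREE]
Op 4: a = realloc(a, 16) -> a = 0; heap: [0-15 ALLOC][16-41 FREE]
Op 5: b = malloc(4) -> b = 16; heap: [0-15 ALLOC][16-19 ALLOC][20-41 FREE]
Op 6: free(b) -> (freed b); heap: [0-15 ALLOC][16-41 FREE]
Op 7: c = malloc(7) -> c = 16; heap: [0-15 ALLOC][16-22 ALLOC][23-41 FREE]
free(c): c = 16 -> block [16-22 ALLOC]; mark free, coalesce with adjacent free neighbors -> [0-15 ALLOC][16-41 FREE]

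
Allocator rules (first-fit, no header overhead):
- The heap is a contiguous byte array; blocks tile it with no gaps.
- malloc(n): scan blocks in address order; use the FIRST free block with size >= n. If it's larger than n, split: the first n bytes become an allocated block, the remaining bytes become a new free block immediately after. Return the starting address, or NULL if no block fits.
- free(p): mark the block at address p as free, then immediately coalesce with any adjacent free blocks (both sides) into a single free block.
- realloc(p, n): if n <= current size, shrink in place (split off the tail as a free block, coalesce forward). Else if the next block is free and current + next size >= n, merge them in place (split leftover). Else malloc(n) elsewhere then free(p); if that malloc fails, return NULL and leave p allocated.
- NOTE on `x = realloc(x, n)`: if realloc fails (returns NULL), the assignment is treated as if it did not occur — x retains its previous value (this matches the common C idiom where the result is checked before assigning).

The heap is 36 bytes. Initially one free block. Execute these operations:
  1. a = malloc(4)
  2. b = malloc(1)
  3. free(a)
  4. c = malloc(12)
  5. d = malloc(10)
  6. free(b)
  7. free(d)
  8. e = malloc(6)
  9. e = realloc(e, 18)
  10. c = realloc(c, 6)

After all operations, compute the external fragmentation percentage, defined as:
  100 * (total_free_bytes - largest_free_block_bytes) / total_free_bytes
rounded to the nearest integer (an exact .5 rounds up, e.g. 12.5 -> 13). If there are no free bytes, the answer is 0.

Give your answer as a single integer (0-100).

Op 1: a = malloc(4) -> a = 0; heap: [0-3 ALLOC][4-35 FREE]
Op 2: b = malloc(1) -> b = 4; heap: [0-3 ALLOC][4-4 ALLOC][5-35 FREE]
Op 3: free(a) -> (freed a); heap: [0-3 FREE][4-4 ALLOC][5-35 FREE]
Op 4: c = malloc(12) -> c = 5; heap: [0-3 FREE][4-4 ALLOC][5-16 ALLOC][17-35 FREE]
Op 5: d = malloc(10) -> d = 17; heap: [0-3 FREE][4-4 ALLOC][5-16 ALLOC][17-26 ALLOC][27-35 FREE]
Op 6: free(b) -> (freed b); heap: [0-4 FREE][5-16 ALLOC][17-26 ALLOC][27-35 FREE]
Op 7: free(d) -> (freed d); heap: [0-4 FREE][5-16 ALLOC][17-35 FREE]
Op 8: e = malloc(6) -> e = 17; heap: [0-4 FREE][5-16 ALLOC][17-22 ALLOC][23-35 FREE]
Op 9: e = realloc(e, 18) -> e = 17; heap: [0-4 FREE][5-16 ALLOC][17-34 ALLOC][35-35 FREE]
Op 10: c = realloc(c, 6) -> c = 5; heap: [0-4 FREE][5-10 ALLOC][11-16 FREE][17-34 ALLOC][35-35 FREE]
Free blocks: [5 6 1] total_free=12 largest=6 -> 100*(12-6)/12 = 600/12 = 50

Answer: 50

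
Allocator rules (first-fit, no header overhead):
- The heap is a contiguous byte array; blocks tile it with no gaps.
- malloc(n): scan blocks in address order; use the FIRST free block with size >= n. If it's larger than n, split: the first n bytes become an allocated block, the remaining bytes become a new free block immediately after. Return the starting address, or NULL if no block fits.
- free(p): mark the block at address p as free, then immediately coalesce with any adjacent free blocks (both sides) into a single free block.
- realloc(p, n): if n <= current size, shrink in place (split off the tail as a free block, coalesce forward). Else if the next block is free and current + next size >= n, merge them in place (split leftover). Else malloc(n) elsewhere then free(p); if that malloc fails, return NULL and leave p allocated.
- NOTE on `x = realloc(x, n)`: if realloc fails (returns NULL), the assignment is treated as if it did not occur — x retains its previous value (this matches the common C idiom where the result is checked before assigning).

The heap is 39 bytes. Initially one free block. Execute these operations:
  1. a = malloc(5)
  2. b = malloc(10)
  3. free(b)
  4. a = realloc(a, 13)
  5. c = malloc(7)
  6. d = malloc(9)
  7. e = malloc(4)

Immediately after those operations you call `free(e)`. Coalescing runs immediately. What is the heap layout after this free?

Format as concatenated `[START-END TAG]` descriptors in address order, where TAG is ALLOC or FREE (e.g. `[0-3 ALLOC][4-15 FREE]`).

Answer: [0-12 ALLOC][13-19 ALLOC][20-28 ALLOC][29-38 FREE]

Derivation:
Op 1: a = malloc(5) -> a = 0; heap: [0-4 ALLOC][5-38 FREE]
Op 2: b = malloc(10) -> b = 5; heap: [0-4 ALLOC][5-14 ALLOC][15-38 FREE]
Op 3: free(b) -> (freed b); heap: [0-4 ALLOC][5-38 FREE]
Op 4: a = realloc(a, 13) -> a = 0; heap: [0-12 ALLOC][13-38 FREE]
Op 5: c = malloc(7) -> c = 13; heap: [0-12 ALLOC][13-19 ALLOC][20-38 FREE]
Op 6: d = malloc(9) -> d = 20; heap: [0-12 ALLOC][13-19 ALLOC][20-28 ALLOC][29-38 FREE]
Op 7: e = malloc(4) -> e = 29; heap: [0-12 ALLOC][13-19 ALLOC][20-28 ALLOC][29-32 ALLOC][33-38 FREE]
free(e): e = 29 -> block [29-32 ALLOC]; mark free, coalesce with adjacent free neighbors -> [0-12 ALLOC][13-19 ALLOC][20-28 ALLOC][29-38 FREE]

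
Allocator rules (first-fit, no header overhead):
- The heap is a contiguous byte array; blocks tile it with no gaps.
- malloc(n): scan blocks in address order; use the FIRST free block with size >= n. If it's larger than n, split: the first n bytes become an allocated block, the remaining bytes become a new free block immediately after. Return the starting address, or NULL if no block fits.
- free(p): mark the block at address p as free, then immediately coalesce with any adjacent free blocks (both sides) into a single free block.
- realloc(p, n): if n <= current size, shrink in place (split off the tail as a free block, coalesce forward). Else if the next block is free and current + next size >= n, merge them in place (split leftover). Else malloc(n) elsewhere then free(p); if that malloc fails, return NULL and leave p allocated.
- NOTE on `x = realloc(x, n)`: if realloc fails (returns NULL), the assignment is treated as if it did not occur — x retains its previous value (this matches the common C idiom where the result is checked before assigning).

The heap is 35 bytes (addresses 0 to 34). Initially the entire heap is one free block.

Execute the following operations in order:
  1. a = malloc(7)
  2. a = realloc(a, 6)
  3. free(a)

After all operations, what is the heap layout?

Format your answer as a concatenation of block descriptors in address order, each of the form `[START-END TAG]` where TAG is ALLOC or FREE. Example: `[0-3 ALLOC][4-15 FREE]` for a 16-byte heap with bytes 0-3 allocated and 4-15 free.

Op 1: a = malloc(7) -> a = 0; heap: [0-6 ALLOC][7-34 FREE]
Op 2: a = realloc(a, 6) -> a = 0; heap: [0-5 ALLOC][6-34 FREE]
Op 3: free(a) -> (freed a); heap: [0-34 FREE]

Answer: [0-34 FREE]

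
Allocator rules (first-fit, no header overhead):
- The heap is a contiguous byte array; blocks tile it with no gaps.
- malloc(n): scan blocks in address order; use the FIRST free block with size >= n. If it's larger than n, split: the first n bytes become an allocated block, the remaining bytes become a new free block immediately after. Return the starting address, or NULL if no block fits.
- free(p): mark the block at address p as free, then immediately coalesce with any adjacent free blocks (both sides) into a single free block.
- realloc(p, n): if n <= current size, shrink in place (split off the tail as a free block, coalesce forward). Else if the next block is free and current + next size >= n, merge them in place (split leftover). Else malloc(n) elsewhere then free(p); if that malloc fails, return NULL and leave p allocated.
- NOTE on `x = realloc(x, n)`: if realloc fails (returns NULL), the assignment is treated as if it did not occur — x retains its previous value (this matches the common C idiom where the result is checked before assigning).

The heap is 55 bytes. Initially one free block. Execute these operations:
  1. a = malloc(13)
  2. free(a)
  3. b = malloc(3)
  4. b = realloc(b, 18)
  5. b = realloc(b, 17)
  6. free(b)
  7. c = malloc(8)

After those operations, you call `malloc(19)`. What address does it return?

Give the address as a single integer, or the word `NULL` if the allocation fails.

Answer: 8

Derivation:
Op 1: a = malloc(13) -> a = 0; heap: [0-12 ALLOC][13-54 FREE]
Op 2: free(a) -> (freed a); heap: [0-54 FREE]
Op 3: b = malloc(3) -> b = 0; heap: [0-2 ALLOC][3-54 FREE]
Op 4: b = realloc(b, 18) -> b = 0; heap: [0-17 ALLOC][18-54 FREE]
Op 5: b = realloc(b, 17) -> b = 0; heap: [0-16 ALLOC][17-54 FREE]
Op 6: free(b) -> (freed b); heap: [0-54 FREE]
Op 7: c = malloc(8) -> c = 0; heap: [0-7 ALLOC][8-54 FREE]
malloc(19): first-fit scan over [0-7 ALLOC][8-54 FREE] -> 8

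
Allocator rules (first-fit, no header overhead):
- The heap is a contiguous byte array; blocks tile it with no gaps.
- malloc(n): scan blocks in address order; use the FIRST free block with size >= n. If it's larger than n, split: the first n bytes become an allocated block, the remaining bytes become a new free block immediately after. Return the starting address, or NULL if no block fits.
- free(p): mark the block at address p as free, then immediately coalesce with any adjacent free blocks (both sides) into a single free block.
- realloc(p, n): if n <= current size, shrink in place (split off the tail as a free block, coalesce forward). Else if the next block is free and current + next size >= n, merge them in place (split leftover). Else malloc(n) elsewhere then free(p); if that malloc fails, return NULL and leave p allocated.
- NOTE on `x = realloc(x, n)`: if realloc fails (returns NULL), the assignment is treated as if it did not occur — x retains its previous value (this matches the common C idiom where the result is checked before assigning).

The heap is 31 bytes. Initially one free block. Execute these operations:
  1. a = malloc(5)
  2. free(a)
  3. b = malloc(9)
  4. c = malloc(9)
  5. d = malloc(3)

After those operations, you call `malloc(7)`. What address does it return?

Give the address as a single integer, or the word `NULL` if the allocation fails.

Answer: 21

Derivation:
Op 1: a = malloc(5) -> a = 0; heap: [0-4 ALLOC][5-30 FREE]
Op 2: free(a) -> (freed a); heap: [0-30 FREE]
Op 3: b = malloc(9) -> b = 0; heap: [0-8 ALLOC][9-30 FREE]
Op 4: c = malloc(9) -> c = 9; heap: [0-8 ALLOC][9-17 ALLOC][18-30 FREE]
Op 5: d = malloc(3) -> d = 18; heap: [0-8 ALLOC][9-17 ALLOC][18-20 ALLOC][21-30 FREE]
malloc(7): first-fit scan over [0-8 ALLOC][9-17 ALLOC][18-20 ALLOC][21-30 FREE] -> 21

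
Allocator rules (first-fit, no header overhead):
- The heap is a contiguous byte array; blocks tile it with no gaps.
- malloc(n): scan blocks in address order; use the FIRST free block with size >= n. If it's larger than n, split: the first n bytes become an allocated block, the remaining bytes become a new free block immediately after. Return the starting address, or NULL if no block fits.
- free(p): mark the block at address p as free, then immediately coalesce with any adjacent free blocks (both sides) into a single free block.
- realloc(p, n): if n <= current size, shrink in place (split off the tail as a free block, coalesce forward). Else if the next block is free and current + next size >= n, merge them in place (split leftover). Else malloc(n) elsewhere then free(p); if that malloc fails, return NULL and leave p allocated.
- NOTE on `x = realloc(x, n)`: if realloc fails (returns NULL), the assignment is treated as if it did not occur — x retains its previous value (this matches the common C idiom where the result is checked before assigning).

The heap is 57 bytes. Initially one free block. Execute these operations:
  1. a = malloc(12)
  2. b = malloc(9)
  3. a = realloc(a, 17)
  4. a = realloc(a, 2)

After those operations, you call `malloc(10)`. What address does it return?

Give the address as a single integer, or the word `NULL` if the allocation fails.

Answer: 0

Derivation:
Op 1: a = malloc(12) -> a = 0; heap: [0-11 ALLOC][12-56 FREE]
Op 2: b = malloc(9) -> b = 12; heap: [0-11 ALLOC][12-20 ALLOC][21-56 FREE]
Op 3: a = realloc(a, 17) -> a = 21; heap: [0-11 FREE][12-20 ALLOC][21-37 ALLOC][38-56 FREE]
Op 4: a = realloc(a, 2) -> a = 21; heap: [0-11 FREE][12-20 ALLOC][21-22 ALLOC][23-56 FREE]
malloc(10): first-fit scan over [0-11 FREE][12-20 ALLOC][21-22 ALLOC][23-56 FREE] -> 0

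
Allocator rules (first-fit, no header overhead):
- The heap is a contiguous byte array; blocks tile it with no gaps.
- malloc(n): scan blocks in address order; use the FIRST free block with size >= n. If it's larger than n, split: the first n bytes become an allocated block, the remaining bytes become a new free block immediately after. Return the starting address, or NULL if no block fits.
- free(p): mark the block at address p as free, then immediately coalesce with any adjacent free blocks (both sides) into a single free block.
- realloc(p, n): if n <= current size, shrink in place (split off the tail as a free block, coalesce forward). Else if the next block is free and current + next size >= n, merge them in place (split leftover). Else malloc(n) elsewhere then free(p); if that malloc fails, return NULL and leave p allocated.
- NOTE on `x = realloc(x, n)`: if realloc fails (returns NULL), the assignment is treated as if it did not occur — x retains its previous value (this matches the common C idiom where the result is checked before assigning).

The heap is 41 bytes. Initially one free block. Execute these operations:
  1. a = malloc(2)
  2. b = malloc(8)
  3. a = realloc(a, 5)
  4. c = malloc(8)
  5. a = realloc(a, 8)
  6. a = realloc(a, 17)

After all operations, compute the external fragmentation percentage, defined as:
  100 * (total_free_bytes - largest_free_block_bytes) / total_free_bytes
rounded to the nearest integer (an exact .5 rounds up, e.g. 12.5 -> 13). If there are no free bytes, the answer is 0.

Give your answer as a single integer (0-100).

Answer: 38

Derivation:
Op 1: a = malloc(2) -> a = 0; heap: [0-1 ALLOC][2-40 FREE]
Op 2: b = malloc(8) -> b = 2; heap: [0-1 ALLOC][2-9 ALLOC][10-40 FREE]
Op 3: a = realloc(a, 5) -> a = 10; heap: [0-1 FREE][2-9 ALLOC][10-14 ALLOC][15-40 FREE]
Op 4: c = malloc(8) -> c = 15; heap: [0-1 FREE][2-9 ALLOC][10-14 ALLOC][15-22 ALLOC][23-40 FREE]
Op 5: a = realloc(a, 8) -> a = 23; heap: [0-1 FREE][2-9 ALLOC][10-14 FREE][15-22 ALLOC][23-30 ALLOC][31-40 FREE]
Op 6: a = realloc(a, 17) -> a = 23; heap: [0-1 FREE][2-9 ALLOC][10-14 FREE][15-22 ALLOC][23-39 ALLOC][40-40 FREE]
Free blocks: [2 5 1] total_free=8 largest=5 -> 100*(8-5)/8 = 300/8 = 37.5 -> rounds to 38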